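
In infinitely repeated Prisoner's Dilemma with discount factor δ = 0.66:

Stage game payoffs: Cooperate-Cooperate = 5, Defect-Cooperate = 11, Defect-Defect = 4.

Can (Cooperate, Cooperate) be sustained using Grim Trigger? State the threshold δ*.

δ* = 0.8571; since δ = 0.66 < 0.8571, cooperation cannot be sustained

Work:
For Grim Trigger:
Cooperate forever: 5/(1-δ)
Defect then punished: 11 + 4·δ/(1-δ)
Need: 5/(1-δ) ≥ 11 + 4·δ/(1-δ)
Solving: δ ≥ (T-R)/(T-P) = (11-5)/(11-4) = 0.8571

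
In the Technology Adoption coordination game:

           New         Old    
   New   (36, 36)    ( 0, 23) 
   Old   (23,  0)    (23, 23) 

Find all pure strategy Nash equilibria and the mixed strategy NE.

Pure NE: (New, New) and (Old, Old); Mixed NE: p = 0.6389, q = 0.6389

Work:
Check pure NE:
(New, New): (36, 36) - no unilateral deviation beneficial
(Old, Old): (23, 23) - no unilateral deviation beneficial
Mixed NE: P1 plays New with p = 0.6389, P2 plays New with q = 0.6389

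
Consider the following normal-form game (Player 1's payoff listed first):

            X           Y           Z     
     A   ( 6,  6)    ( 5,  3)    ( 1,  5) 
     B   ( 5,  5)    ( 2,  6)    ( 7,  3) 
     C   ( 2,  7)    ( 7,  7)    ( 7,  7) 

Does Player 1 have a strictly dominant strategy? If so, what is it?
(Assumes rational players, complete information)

No strictly dominant strategy exists for Player 1

Work:
A strategy strictly dominates another if it gives a strictly higher payoff against every opponent action. Compare each pair of P1's strategies column-by-column:
  A vs B: [6 vs 5, 5 vs 2, 1 vs 7] → A does not strictly dominate B (column Z: 1 ≤ 7)
  A vs C: [6 vs 2, 5 vs 7, 1 vs 7] → A does not strictly dominate C (column Y: 5 ≤ 7)
  B vs A: [5 vs 6, 2 vs 5, 7 vs 1] → B does not strictly dominate A (column X: 5 ≤ 6)
  B vs C: [5 vs 2, 2 vs 7, 7 vs 7] → B does not strictly dominate C (column Y: 2 ≤ 7)
  C vs A: [2 vs 6, 7 vs 5, 7 vs 1] → C does not strictly dominate A (column X: 2 ≤ 6)
  C vs B: [2 vs 5, 7 vs 2, 7 vs 7] → C does not strictly dominate B (column X: 2 ≤ 5)
No single strategy strictly dominates all others → no strictly dominant strategy.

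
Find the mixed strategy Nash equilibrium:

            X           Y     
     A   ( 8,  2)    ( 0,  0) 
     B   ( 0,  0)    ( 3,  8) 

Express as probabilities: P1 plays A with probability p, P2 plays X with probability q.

p = 0.8, q = 0.2727

Work:
Find probabilities that make opponent indifferent:
P2 chooses q to make P1 indifferent between A and B
P1 chooses p to make P2 indifferent between X and Y
Mixed NE: P1 plays (A: 0.8, B: 0.2), P2 plays (X: 0.2727, Y: 0.7273)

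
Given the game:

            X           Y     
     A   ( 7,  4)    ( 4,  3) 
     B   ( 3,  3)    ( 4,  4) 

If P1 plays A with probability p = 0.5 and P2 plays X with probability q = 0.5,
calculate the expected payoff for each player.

E[P1] = 4.5, E[P2] = 3.5

Work:
E[P1] = p·q·π₁(A,X) + p·(1-q)·π₁(A,Y) + (1-p)·q·π₁(B,X) + (1-p)·(1-q)·π₁(B,Y)
= 0.5·0.5·7 + 0.5·0.5·4 + 0.5·0.5·3 + 0.5·0.5·4
= 4.5

E[P2] = 3.5 (similar calculation)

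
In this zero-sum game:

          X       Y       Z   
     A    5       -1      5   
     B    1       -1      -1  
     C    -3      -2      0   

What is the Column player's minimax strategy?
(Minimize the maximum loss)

Column should play Y, value = -1

Work:
Column player minimizes Row's maximum payoff:
Column X: max payoff to Row = 5
Column Y: max payoff to Row = -1
Column Z: max payoff to Row = 5
Minimum is -1, achieved by column Y.
Minimax strategy: Y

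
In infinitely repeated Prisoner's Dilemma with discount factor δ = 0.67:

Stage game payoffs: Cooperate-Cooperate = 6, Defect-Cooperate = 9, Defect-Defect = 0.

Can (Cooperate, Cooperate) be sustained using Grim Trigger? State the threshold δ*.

δ* = 0.3333; since δ = 0.67 ≥ 0.3333, cooperation can be sustained

Work:
For Grim Trigger:
Cooperate forever: 6/(1-δ)
Defect then punished: 9 + 0·δ/(1-δ)
Need: 6/(1-δ) ≥ 9 + 0·δ/(1-δ)
Solving: δ ≥ (T-R)/(T-P) = (9-6)/(9-0) = 0.3333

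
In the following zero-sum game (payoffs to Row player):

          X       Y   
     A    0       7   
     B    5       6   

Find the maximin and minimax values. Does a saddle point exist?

Maximin = 5, Minimax = 5, Saddle: True

Work:
Row minimums: [0, 5] → maximin = 5
Column maximums: [5, 7] → minimax = 5
Saddle point exists! Game value = 5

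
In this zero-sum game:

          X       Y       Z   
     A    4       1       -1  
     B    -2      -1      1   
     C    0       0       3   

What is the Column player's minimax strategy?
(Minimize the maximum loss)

Column should play Y, value = 1

Work:
Column player minimizes Row's maximum payoff:
Column X: max payoff to Row = 4
Column Y: max payoff to Row = 1
Column Z: max payoff to Row = 3
Minimum is 1, achieved by column Y.
Minimax strategy: Y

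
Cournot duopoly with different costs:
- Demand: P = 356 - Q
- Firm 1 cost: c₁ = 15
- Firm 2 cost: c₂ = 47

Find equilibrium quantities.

q₁* = 124.33, q₂* = 92.33

Work:
Reaction: q₁ = (356 - 15 - q₂)/2
Reaction: q₂ = (356 - 47 - q₁)/2
Solve simultaneously:
q₁* = (356 - 2×15 + 47)/3 = 124.33
q₂* = (356 - 2×47 + 15)/3 = 92.33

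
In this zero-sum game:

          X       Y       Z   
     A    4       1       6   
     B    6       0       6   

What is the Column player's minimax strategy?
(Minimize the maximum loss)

Column should play Y, value = 1

Work:
Column player minimizes Row's maximum payoff:
Column X: max payoff to Row = 6
Column Y: max payoff to Row = 1
Column Z: max payoff to Row = 6
Minimum is 1, achieved by column Y.
Minimax strategy: Y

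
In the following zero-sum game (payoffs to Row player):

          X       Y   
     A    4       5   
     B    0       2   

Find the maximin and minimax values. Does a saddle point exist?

Maximin = 4, Minimax = 4, Saddle: True

Work:
Row minimums: [4, 0] → maximin = 4
Column maximums: [4, 5] → minimax = 4
Saddle point exists! Game value = 4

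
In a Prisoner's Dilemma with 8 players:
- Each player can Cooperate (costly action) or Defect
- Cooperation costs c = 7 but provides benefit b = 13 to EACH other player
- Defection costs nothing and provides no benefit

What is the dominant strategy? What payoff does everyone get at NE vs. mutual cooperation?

Dominant: Defect; NE payoff = 0; Coop payoff = 84

Work:
Defect dominates (saves cost c = 7, benefit to others is external)
NE: All defect → everyone gets 0
If all cooperate: each receives (7)×13 - 7 = 84
Social dilemma: 84 > 0 but NE gives 0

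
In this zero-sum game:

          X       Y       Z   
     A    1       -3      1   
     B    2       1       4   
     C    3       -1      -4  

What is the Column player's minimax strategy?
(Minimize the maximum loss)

Column should play Y, value = 1

Work:
Column player minimizes Row's maximum payoff:
Column X: max payoff to Row = 3
Column Y: max payoff to Row = 1
Column Z: max payoff to Row = 4
Minimum is 1, achieved by column Y.
Minimax strategy: Y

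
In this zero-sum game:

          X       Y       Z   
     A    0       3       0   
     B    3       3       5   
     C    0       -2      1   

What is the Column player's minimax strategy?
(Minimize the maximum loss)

Column should play X or Y (all achieve the minimum), value = 3

Work:
Column player minimizes Row's maximum payoff:
Column X: max payoff to Row = 3
Column Y: max payoff to Row = 3
Column Z: max payoff to Row = 5
Minimum is 3, achieved by columns X, Y (tied).
Each of X or Y is a minimax strategy.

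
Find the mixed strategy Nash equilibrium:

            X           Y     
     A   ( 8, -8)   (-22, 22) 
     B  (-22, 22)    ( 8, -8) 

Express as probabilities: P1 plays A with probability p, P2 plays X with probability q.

p = 0.5, q = 0.5

Work:
Find probabilities that make opponent indifferent:
P2 chooses q to make P1 indifferent between A and B
P1 chooses p to make P2 indifferent between X and Y
Mixed NE: P1 plays (A: 0.5, B: 0.5), P2 plays (X: 0.5, Y: 0.5)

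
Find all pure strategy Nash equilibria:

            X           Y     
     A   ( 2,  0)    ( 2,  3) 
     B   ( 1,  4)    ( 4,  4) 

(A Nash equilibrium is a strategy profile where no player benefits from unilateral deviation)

Nash equilibrium: (B, Y)

Work:
Best responses:
  P1 vs X: payoffs [2, 1] → best response A (payoff 2)
  P1 vs Y: payoffs [2, 4] → best response B (payoff 4)
  P2 vs A: payoffs [0, 3] → best response Y (payoff 3)
  P2 vs B: payoffs [4, 4] → best response X/Y (payoff 4)
Mutual best responses: (B,Y) → Nash equilibria.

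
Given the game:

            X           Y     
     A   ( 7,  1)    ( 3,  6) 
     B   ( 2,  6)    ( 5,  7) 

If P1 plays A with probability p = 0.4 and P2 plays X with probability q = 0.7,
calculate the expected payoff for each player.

E[P1] = 4.06, E[P2] = 4.78

Work:
E[P1] = p·q·π₁(A,X) + p·(1-q)·π₁(A,Y) + (1-p)·q·π₁(B,X) + (1-p)·(1-q)·π₁(B,Y)
= 0.4·0.7·7 + 0.4·0.3·3 + 0.6·0.7·2 + 0.6·0.3·5
= 4.06

E[P2] = 4.78 (similar calculation)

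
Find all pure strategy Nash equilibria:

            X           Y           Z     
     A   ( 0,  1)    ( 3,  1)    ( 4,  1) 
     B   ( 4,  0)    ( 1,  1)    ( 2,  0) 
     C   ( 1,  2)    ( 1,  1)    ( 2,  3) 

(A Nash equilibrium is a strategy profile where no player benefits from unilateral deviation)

Nash equilibrium: (A, Y), (A, Z)

Work:
Best responses:
  P1 vs X: payoffs [0, 4, 1] → best response B (payoff 4)
  P1 vs Y: payoffs [3, 1, 1] → best response A (payoff 3)
  P1 vs Z: payoffs [4, 2, 2] → best response A (payoff 4)
  P2 vs A: payoffs [1, 1, 1] → best response X/Y/Z (payoff 1)
  P2 vs B: payoffs [0, 1, 0] → best response Y (payoff 1)
  P2 vs C: payoffs [2, 1, 3] → best response Z (payoff 3)
Mutual best responses: (A,Y), (A,Z) → Nash equilibria.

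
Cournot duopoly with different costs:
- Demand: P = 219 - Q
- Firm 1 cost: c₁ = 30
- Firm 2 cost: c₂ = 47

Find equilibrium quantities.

q₁* = 68.67, q₂* = 51.67

Work:
Reaction: q₁ = (219 - 30 - q₂)/2
Reaction: q₂ = (219 - 47 - q₁)/2
Solve simultaneously:
q₁* = (219 - 2×30 + 47)/3 = 68.67
q₂* = (219 - 2×47 + 30)/3 = 51.67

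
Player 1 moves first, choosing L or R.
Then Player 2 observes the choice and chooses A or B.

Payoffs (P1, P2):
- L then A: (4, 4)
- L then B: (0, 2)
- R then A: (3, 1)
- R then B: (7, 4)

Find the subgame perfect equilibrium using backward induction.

P1 plays R, P2 plays A after L and B after R; Payoff (7, 4)

Work:
Backward induction:
After L: P2 chooses A → P1 gets 4
After R: P2 chooses B → P1 gets 7
P1 chooses R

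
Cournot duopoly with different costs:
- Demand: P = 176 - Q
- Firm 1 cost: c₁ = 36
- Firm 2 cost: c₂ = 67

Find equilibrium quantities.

q₁* = 57.0, q₂* = 26.0

Work:
Reaction: q₁ = (176 - 36 - q₂)/2
Reaction: q₂ = (176 - 67 - q₁)/2
Solve simultaneously:
q₁* = (176 - 2×36 + 67)/3 = 57.0
q₂* = (176 - 2×67 + 36)/3 = 26.0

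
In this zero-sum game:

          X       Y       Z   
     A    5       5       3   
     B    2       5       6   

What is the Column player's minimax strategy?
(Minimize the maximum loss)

Column should play X or Y (all achieve the minimum), value = 5

Work:
Column player minimizes Row's maximum payoff:
Column X: max payoff to Row = 5
Column Y: max payoff to Row = 5
Column Z: max payoff to Row = 6
Minimum is 5, achieved by columns X, Y (tied).
Each of X or Y is a minimax strategy.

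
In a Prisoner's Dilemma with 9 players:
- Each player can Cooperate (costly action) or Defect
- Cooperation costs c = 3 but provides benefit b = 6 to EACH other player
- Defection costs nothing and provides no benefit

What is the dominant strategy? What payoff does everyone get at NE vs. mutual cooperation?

Dominant: Defect; NE payoff = 0; Coop payoff = 45

Work:
Defect dominates (saves cost c = 3, benefit to others is external)
NE: All defect → everyone gets 0
If all cooperate: each receives (8)×6 - 3 = 45
Social dilemma: 45 > 0 but NE gives 0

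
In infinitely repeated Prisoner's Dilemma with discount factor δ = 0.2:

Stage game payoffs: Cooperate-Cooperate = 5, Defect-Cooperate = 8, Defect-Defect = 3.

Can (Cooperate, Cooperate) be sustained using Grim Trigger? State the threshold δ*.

δ* = 0.6; since δ = 0.2 < 0.6, cooperation cannot be sustained

Work:
For Grim Trigger:
Cooperate forever: 5/(1-δ)
Defect then punished: 8 + 3·δ/(1-δ)
Need: 5/(1-δ) ≥ 8 + 3·δ/(1-δ)
Solving: δ ≥ (T-R)/(T-P) = (8-5)/(8-3) = 0.6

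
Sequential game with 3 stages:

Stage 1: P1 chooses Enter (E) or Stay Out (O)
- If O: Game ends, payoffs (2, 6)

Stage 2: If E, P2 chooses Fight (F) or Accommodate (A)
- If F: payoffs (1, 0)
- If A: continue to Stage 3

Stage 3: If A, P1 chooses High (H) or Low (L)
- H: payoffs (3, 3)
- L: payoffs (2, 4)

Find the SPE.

SPE: (E, A, H); Outcome (3, 3)

Work:
Stage 3: P1 chooses H (3 vs 2)
Stage 2: P2: F->0, A->3 (anticipating H). Choose A
Stage 1: P1: O->2, E->3 (anticipating A, H). Choose E
SPE path: E -> A -> H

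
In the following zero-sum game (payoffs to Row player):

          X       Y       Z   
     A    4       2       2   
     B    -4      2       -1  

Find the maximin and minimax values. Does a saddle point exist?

Maximin = 2, Minimax = 2, Saddle: True

Work:
Row minimums: [2, -4] → maximin = 2
Column maximums: [4, 2, 2] → minimax = 2
Saddle point exists! Game value = 2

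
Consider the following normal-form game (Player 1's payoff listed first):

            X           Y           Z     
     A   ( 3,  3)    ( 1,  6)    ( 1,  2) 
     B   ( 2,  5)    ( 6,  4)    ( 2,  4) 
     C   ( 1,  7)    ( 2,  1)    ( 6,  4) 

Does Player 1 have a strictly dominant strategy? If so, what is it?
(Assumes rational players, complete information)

No strictly dominant strategy exists for Player 1

Work:
A strategy strictly dominates another if it gives a strictly higher payoff against every opponent action. Compare each pair of P1's strategies column-by-column:
  A vs B: [3 vs 2, 1 vs 6, 1 vs 2] → A does not strictly dominate B (column Y: 1 ≤ 6)
  A vs C: [3 vs 1, 1 vs 2, 1 vs 6] → A does not strictly dominate C (column Y: 1 ≤ 2)
  B vs A: [2 vs 3, 6 vs 1, 2 vs 1] → B does not strictly dominate A (column X: 2 ≤ 3)
  B vs C: [2 vs 1, 6 vs 2, 2 vs 6] → B does not strictly dominate C (column Z: 2 ≤ 6)
  C vs A: [1 vs 3, 2 vs 1, 6 vs 1] → C does not strictly dominate A (column X: 1 ≤ 3)
  C vs B: [1 vs 2, 2 vs 6, 6 vs 2] → C does not strictly dominate B (column X: 1 ≤ 2)
No single strategy strictly dominates all others → no strictly dominant strategy.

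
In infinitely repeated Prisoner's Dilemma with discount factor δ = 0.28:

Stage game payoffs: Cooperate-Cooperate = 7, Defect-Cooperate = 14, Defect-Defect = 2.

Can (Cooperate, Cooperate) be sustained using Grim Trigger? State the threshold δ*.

δ* = 0.5833; since δ = 0.28 < 0.5833, cooperation cannot be sustained

Work:
For Grim Trigger:
Cooperate forever: 7/(1-δ)
Defect then punished: 14 + 2·δ/(1-δ)
Need: 7/(1-δ) ≥ 14 + 2·δ/(1-δ)
Solving: δ ≥ (T-R)/(T-P) = (14-7)/(14-2) = 0.5833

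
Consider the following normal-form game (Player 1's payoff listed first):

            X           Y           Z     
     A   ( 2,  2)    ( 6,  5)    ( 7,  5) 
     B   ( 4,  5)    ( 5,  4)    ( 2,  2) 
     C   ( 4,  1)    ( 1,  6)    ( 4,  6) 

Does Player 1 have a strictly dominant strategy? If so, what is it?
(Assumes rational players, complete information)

No strictly dominant strategy exists for Player 1

Work:
A strategy strictly dominates another if it gives a strictly higher payoff against every opponent action. Compare each pair of P1's strategies column-by-column:
  A vs B: [2 vs 4, 6 vs 5, 7 vs 2] → A does not strictly dominate B (column X: 2 ≤ 4)
  A vs C: [2 vs 4, 6 vs 1, 7 vs 4] → A does not strictly dominate C (column X: 2 ≤ 4)
  B vs A: [4 vs 2, 5 vs 6, 2 vs 7] → B does not strictly dominate A (column Y: 5 ≤ 6)
  B vs C: [4 vs 4, 5 vs 1, 2 vs 4] → B does not strictly dominate C (column X: 4 ≤ 4)
  C vs A: [4 vs 2, 1 vs 6, 4 vs 7] → C does not strictly dominate A (column Y: 1 ≤ 6)
  C vs B: [4 vs 4, 1 vs 5, 4 vs 2] → C does not strictly dominate B (column X: 4 ≤ 4)
No single strategy strictly dominates all others → no strictly dominant strategy.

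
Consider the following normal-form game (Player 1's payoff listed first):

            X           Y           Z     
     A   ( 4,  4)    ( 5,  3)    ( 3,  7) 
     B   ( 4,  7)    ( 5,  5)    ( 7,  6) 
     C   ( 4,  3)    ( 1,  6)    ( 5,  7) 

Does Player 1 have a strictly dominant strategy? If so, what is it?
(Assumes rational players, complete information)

No strictly dominant strategy exists for Player 1

Work:
A strategy strictly dominates another if it gives a strictly higher payoff against every opponent action. Compare each pair of P1's strategies column-by-column:
  A vs B: [4 vs 4, 5 vs 5, 3 vs 7] → A does not strictly dominate B (column X: 4 ≤ 4)
  A vs C: [4 vs 4, 5 vs 1, 3 vs 5] → A does not strictly dominate C (column X: 4 ≤ 4)
  B vs A: [4 vs 4, 5 vs 5, 7 vs 3] → B does not strictly dominate A (column X: 4 ≤ 4)
  B vs C: [4 vs 4, 5 vs 1, 7 vs 5] → B does not strictly dominate C (column X: 4 ≤ 4)
  C vs A: [4 vs 4, 1 vs 5, 5 vs 3] → C does not strictly dominate A (column X: 4 ≤ 4)
  C vs B: [4 vs 4, 1 vs 5, 5 vs 7] → C does not strictly dominate B (column X: 4 ≤ 4)
No single strategy strictly dominates all others → no strictly dominant strategy.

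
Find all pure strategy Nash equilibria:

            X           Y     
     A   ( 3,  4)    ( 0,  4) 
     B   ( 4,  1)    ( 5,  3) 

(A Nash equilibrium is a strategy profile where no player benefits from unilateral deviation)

Nash equilibrium: (B, Y)

Work:
Best responses:
  P1 vs X: payoffs [3, 4] → best response B (payoff 4)
  P1 vs Y: payoffs [0, 5] → best response B (payoff 5)
  P2 vs A: payoffs [4, 4] → best response X/Y (payoff 4)
  P2 vs B: payoffs [1, 3] → best response Y (payoff 3)
Mutual best responses: (B,Y) → Nash equilibria.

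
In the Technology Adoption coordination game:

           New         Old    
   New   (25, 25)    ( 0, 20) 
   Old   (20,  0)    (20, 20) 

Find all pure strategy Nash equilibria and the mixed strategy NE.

Pure NE: (New, New) and (Old, Old); Mixed NE: p = 0.8, q = 0.8

Work:
Check pure NE:
(New, New): (25, 25) - no unilateral deviation beneficial
(Old, Old): (20, 20) - no unilateral deviation beneficial
Mixed NE: P1 plays New with p = 0.8, P2 plays New with q = 0.8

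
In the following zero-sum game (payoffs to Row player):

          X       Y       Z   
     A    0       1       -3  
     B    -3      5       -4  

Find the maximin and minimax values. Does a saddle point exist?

Maximin = -3, Minimax = -3, Saddle: True

Work:
Row minimums: [-3, -4] → maximin = -3
Column maximums: [0, 5, -3] → minimax = -3
Saddle point exists! Game value = -3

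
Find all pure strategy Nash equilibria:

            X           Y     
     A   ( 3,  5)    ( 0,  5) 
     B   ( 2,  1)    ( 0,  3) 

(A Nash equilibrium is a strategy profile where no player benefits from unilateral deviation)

Nash equilibrium: (A, X), (A, Y), (B, Y)

Work:
Best responses:
  P1 vs X: payoffs [3, 2] → best response A (payoff 3)
  P1 vs Y: payoffs [0, 0] → best response A/B (payoff 0)
  P2 vs A: payoffs [5, 5] → best response X/Y (payoff 5)
  P2 vs B: payoffs [1, 3] → best response Y (payoff 3)
Mutual best responses: (A,X), (A,Y), (B,Y) → Nash equilibria.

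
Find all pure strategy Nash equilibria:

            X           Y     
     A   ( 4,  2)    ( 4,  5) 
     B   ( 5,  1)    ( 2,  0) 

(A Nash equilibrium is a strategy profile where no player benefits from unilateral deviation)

Nash equilibrium: (A, Y), (B, X)

Work:
Best responses:
  P1 vs X: payoffs [4, 5] → best response B (payoff 5)
  P1 vs Y: payoffs [4, 2] → best response A (payoff 4)
  P2 vs A: payoffs [2, 5] → best response Y (payoff 5)
  P2 vs B: payoffs [1, 0] → best response X (payoff 1)
Mutual best responses: (A,Y), (B,X) → Nash equilibria.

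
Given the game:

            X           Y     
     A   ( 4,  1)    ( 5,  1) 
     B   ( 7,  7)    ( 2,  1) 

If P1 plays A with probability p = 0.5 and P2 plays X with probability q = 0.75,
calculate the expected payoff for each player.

E[P1] = 5.0, E[P2] = 3.25

Work:
E[P1] = p·q·π₁(A,X) + p·(1-q)·π₁(A,Y) + (1-p)·q·π₁(B,X) + (1-p)·(1-q)·π₁(B,Y)
= 0.5·0.75·4 + 0.5·0.25·5 + 0.5·0.75·7 + 0.5·0.25·2
= 5.0

E[P2] = 3.25 (similar calculation)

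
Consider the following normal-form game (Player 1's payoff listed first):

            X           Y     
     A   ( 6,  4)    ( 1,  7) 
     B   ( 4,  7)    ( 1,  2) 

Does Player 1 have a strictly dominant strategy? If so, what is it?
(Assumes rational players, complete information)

No strictly dominant strategy exists for Player 1

Work:
A strategy strictly dominates another if it gives a strictly higher payoff against every opponent action. Compare each pair of P1's strategies column-by-column:
  A vs B: [6 vs 4, 1 vs 1] → A does not strictly dominate B (column Y: 1 ≤ 1)
  B vs A: [4 vs 6, 1 vs 1] → B does not strictly dominate A (column X: 4 ≤ 6)
No single strategy strictly dominates all others → no strictly dominant strategy.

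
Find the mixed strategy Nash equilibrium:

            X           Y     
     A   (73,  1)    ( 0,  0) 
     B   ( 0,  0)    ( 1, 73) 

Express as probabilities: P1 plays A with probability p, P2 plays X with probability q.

p = 0.9865, q = 0.0135

Work:
Find probabilities that make opponent indifferent:
P2 chooses q to make P1 indifferent between A and B
P1 chooses p to make P2 indifferent between X and Y
Mixed NE: P1 plays (A: 0.9865, B: 0.0135), P2 plays (X: 0.0135, Y: 0.9865)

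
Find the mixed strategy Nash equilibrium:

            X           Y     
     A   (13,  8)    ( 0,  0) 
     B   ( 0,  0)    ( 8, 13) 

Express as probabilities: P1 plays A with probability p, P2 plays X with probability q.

p = 0.619, q = 0.381

Work:
Find probabilities that make opponent indifferent:
P2 chooses q to make P1 indifferent between A and B
P1 chooses p to make P2 indifferent between X and Y
Mixed NE: P1 plays (A: 0.619, B: 0.381), P2 plays (X: 0.381, Y: 0.619)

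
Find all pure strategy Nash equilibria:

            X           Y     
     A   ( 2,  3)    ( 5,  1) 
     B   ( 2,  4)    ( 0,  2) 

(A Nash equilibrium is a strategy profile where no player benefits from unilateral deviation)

Nash equilibrium: (A, X), (B, X)

Work:
Best responses:
  P1 vs X: payoffs [2, 2] → best response A/B (payoff 2)
  P1 vs Y: payoffs [5, 0] → best response A (payoff 5)
  P2 vs A: payoffs [3, 1] → best response X (payoff 3)
  P2 vs B: payoffs [4, 2] → best response X (payoff 4)
Mutual best responses: (A,X), (B,X) → Nash equilibria.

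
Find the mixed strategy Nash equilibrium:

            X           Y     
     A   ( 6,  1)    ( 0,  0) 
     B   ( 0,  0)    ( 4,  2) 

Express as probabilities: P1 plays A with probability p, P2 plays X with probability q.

p = 0.6667, q = 0.4

Work:
Find probabilities that make opponent indifferent:
P2 chooses q to make P1 indifferent between A and B
P1 chooses p to make P2 indifferent between X and Y
Mixed NE: P1 plays (A: 0.6667, B: 0.3333), P2 plays (X: 0.4, Y: 0.6)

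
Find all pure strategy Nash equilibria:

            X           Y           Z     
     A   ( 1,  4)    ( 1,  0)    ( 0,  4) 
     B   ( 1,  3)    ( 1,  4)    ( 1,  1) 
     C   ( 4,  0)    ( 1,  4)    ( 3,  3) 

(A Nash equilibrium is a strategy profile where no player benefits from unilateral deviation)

Nash equilibrium: (B, Y), (C, Y)

Work:
Best responses:
  P1 vs X: payoffs [1, 1, 4] → best response C (payoff 4)
  P1 vs Y: payoffs [1, 1, 1] → best response A/B/C (payoff 1)
  P1 vs Z: payoffs [0, 1, 3] → best response C (payoff 3)
  P2 vs A: payoffs [4, 0, 4] → best response X/Z (payoff 4)
  P2 vs B: payoffs [3, 4, 1] → best response Y (payoff 4)
  P2 vs C: payoffs [0, 4, 3] → best response Y (payoff 4)
Mutual best responses: (B,Y), (C,Y) → Nash equilibria.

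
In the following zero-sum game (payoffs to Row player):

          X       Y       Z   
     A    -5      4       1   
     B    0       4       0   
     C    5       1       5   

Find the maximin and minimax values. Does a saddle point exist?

Maximin = 1, Minimax = 4, Saddle: False

Work:
Row minimums: [-5, 0, 1] → maximin = 1
Column maximums: [5, 4, 5] → minimax = 4
No saddle point (maximin ≠ minimax). Mixed strategy needed.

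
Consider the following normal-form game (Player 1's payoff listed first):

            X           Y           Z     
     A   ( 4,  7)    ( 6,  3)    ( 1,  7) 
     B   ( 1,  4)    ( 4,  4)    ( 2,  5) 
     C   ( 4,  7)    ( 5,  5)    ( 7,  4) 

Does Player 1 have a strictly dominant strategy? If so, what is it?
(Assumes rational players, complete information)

No strictly dominant strategy exists for Player 1

Work:
A strategy strictly dominates another if it gives a strictly higher payoff against every opponent action. Compare each pair of P1's strategies column-by-column:
  A vs B: [4 vs 1, 6 vs 4, 1 vs 2] → A does not strictly dominate B (column Z: 1 ≤ 2)
  A vs C: [4 vs 4, 6 vs 5, 1 vs 7] → A does not strictly dominate C (column X: 4 ≤ 4)
  B vs A: [1 vs 4, 4 vs 6, 2 vs 1] → B does not strictly dominate A (column X: 1 ≤ 4)
  B vs C: [1 vs 4, 4 vs 5, 2 vs 7] → B does not strictly dominate C (column X: 1 ≤ 4)
  C vs A: [4 vs 4, 5 vs 6, 7 vs 1] → C does not strictly dominate A (column X: 4 ≤ 4)
  C vs B: [4 vs 1, 5 vs 4, 7 vs 2] → C strictly dominates B
No single strategy strictly dominates all others → no strictly dominant strategy.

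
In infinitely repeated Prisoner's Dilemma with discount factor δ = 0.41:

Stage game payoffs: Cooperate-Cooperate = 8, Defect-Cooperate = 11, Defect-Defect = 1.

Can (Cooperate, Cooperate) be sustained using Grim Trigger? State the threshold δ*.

δ* = 0.3; since δ = 0.41 ≥ 0.3, cooperation can be sustained

Work:
For Grim Trigger:
Cooperate forever: 8/(1-δ)
Defect then punished: 11 + 1·δ/(1-δ)
Need: 8/(1-δ) ≥ 11 + 1·δ/(1-δ)
Solving: δ ≥ (T-R)/(T-P) = (11-8)/(11-1) = 0.3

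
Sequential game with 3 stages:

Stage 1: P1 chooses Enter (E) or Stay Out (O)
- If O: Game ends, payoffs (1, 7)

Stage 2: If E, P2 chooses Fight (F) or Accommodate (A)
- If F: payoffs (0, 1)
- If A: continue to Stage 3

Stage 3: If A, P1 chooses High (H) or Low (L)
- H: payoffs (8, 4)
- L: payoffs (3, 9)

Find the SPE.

SPE: (E, A, H); Outcome (8, 4)

Work:
Stage 3: P1 chooses H (8 vs 3)
Stage 2: P2: F->1, A->4 (anticipating H). Choose A
Stage 1: P1: O->1, E->8 (anticipating A, H). Choose E
SPE path: E -> A -> H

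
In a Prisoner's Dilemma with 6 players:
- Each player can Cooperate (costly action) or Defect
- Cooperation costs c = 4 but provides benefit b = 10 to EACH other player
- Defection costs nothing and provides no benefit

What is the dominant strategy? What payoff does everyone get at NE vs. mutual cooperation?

Dominant: Defect; NE payoff = 0; Coop payoff = 46

Work:
Defect dominates (saves cost c = 4, benefit to others is external)
NE: All defect → everyone gets 0
If all cooperate: each receives (5)×10 - 4 = 46
Social dilemma: 46 > 0 but NE gives 0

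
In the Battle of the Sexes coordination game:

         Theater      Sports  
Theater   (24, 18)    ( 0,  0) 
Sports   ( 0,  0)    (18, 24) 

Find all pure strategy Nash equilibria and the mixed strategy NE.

Pure NE: (Theater, Theater) and (Sports, Sports); Mixed NE: p = 0.5714, q = 0.4286

Work:
Check pure NE:
(Theater, Theater): (24, 18) - no unilateral deviation beneficial
(Sports, Sports): (18, 24) - no unilateral deviation beneficial
Mixed NE: P1 plays Theater with p = 0.5714, P2 plays Theater with q = 0.4286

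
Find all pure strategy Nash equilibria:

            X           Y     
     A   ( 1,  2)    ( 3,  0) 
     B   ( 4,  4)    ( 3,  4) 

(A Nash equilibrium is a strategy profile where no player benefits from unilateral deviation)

Nash equilibrium: (B, X), (B, Y)

Work:
Best responses:
  P1 vs X: payoffs [1, 4] → best response B (payoff 4)
  P1 vs Y: payoffs [3, 3] → best response A/B (payoff 3)
  P2 vs A: payoffs [2, 0] → best response X (payoff 2)
  P2 vs B: payoffs [4, 4] → best response X/Y (payoff 4)
Mutual best responses: (B,X), (B,Y) → Nash equilibria.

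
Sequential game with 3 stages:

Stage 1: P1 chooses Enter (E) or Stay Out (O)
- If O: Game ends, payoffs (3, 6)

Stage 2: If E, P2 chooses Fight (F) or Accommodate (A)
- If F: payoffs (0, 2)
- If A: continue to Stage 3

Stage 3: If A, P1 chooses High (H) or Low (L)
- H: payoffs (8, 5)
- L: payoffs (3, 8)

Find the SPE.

SPE: (E, A, H); Outcome (8, 5)

Work:
Stage 3: P1 chooses H (8 vs 3)
Stage 2: P2: F->2, A->5 (anticipating H). Choose A
Stage 1: P1: O->3, E->8 (anticipating A, H). Choose E
SPE path: E -> A -> H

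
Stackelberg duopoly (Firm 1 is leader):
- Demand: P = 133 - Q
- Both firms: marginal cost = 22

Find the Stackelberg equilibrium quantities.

q₁* (leader) = 55.5, q₂* (follower) = 27.75

Work:
Follower's reaction: q₂ = (a - c - q₁)/2
Leader substitutes: π₁ = q₁·(a - q₁ - (a-c-q₁)/2 - c)
FOC: q₁* = (133 - 22)/2 = 55.50
Then: q₂* = (133 - 22 - 55.5)/2 = 27.75
Leader has first-mover advantage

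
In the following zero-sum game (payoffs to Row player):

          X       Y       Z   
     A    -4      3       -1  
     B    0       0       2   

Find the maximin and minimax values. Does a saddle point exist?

Maximin = 0, Minimax = 0, Saddle: True

Work:
Row minimums: [-4, 0] → maximin = 0
Column maximums: [0, 3, 2] → minimax = 0
Saddle point exists! Game value = 0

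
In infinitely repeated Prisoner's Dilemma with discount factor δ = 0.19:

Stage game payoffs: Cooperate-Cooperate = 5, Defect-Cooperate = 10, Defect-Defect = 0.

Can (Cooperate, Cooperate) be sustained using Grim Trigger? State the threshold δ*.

δ* = 0.5; since δ = 0.19 < 0.5, cooperation cannot be sustained

Work:
For Grim Trigger:
Cooperate forever: 5/(1-δ)
Defect then punished: 10 + 0·δ/(1-δ)
Need: 5/(1-δ) ≥ 10 + 0·δ/(1-δ)
Solving: δ ≥ (T-R)/(T-P) = (10-5)/(10-0) = 0.5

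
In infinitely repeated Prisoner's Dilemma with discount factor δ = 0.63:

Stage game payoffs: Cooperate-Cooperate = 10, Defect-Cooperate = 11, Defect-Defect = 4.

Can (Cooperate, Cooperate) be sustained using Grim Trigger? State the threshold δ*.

δ* = 0.1429; since δ = 0.63 ≥ 0.1429, cooperation can be sustained

Work:
For Grim Trigger:
Cooperate forever: 10/(1-δ)
Defect then punished: 11 + 4·δ/(1-δ)
Need: 10/(1-δ) ≥ 11 + 4·δ/(1-δ)
Solving: δ ≥ (T-R)/(T-P) = (11-10)/(11-4) = 0.1429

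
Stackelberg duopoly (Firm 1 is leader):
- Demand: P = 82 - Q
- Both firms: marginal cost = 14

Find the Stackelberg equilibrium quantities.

q₁* (leader) = 34.0, q₂* (follower) = 17.0

Work:
Follower's reaction: q₂ = (a - c - q₁)/2
Leader substitutes: π₁ = q₁·(a - q₁ - (a-c-q₁)/2 - c)
FOC: q₁* = (82 - 14)/2 = 34.00
Then: q₂* = (82 - 14 - 34.0)/2 = 17.00
Leader has first-mover advantage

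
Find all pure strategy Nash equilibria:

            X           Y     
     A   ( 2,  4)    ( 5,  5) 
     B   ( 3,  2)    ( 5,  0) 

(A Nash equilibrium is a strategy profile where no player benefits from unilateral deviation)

Nash equilibrium: (A, Y), (B, X)

Work:
Best responses:
  P1 vs X: payoffs [2, 3] → best response B (payoff 3)
  P1 vs Y: payoffs [5, 5] → best response A/B (payoff 5)
  P2 vs A: payoffs [4, 5] → best response Y (payoff 5)
  P2 vs B: payoffs [2, 0] → best response X (payoff 2)
Mutual best responses: (A,Y), (B,X) → Nash equilibria.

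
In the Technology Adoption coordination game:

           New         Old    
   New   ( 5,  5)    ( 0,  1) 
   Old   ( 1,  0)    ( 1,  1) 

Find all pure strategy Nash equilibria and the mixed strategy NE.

Pure NE: (New, New) and (Old, Old); Mixed NE: p = 0.2, q = 0.2

Work:
Check pure NE:
(New, New): (5, 5) - no unilateral deviation beneficial
(Old, Old): (1, 1) - no unilateral deviation beneficial
Mixed NE: P1 plays New with p = 0.2, P2 plays New with q = 0.2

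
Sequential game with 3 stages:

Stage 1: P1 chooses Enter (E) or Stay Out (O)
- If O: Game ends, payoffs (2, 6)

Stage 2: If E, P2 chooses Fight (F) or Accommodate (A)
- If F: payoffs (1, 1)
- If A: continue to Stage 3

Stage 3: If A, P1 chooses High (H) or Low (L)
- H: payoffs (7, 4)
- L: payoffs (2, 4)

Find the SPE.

SPE: (E, A, H); Outcome (7, 4)

Work:
Stage 3: P1 chooses H (7 vs 2)
Stage 2: P2: F->1, A->4 (anticipating H). Choose A
Stage 1: P1: O->2, E->7 (anticipating A, H). Choose E
SPE path: E -> A -> H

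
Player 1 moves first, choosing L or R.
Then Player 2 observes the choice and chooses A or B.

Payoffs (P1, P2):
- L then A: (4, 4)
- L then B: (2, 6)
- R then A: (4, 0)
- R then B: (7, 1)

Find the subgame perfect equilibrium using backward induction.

P1 plays R, P2 plays B after L and B after R; Payoff (7, 1)

Work:
Backward induction:
After L: P2 chooses B → P1 gets 2
After R: P2 chooses B → P1 gets 7
P1 chooses R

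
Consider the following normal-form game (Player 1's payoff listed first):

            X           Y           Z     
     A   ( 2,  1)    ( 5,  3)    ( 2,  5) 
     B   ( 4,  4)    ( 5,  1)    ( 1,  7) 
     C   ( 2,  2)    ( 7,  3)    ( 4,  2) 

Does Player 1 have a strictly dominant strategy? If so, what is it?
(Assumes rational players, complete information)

No strictly dominant strategy exists for Player 1

Work:
A strategy strictly dominates another if it gives a strictly higher payoff against every opponent action. Compare each pair of P1's strategies column-by-column:
  A vs B: [2 vs 4, 5 vs 5, 2 vs 1] → A does not strictly dominate B (column X: 2 ≤ 4)
  A vs C: [2 vs 2, 5 vs 7, 2 vs 4] → A does not strictly dominate C (column X: 2 ≤ 2)
  B vs A: [4 vs 2, 5 vs 5, 1 vs 2] → B does not strictly dominate A (column Y: 5 ≤ 5)
  B vs C: [4 vs 2, 5 vs 7, 1 vs 4] → B does not strictly dominate C (column Y: 5 ≤ 7)
  C vs A: [2 vs 2, 7 vs 5, 4 vs 2] → C does not strictly dominate A (column X: 2 ≤ 2)
  C vs B: [2 vs 4, 7 vs 5, 4 vs 1] → C does not strictly dominate B (column X: 2 ≤ 4)
No single strategy strictly dominates all others → no strictly dominant strategy.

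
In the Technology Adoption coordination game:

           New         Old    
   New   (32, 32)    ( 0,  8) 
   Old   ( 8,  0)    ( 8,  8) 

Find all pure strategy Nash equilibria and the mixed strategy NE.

Pure NE: (New, New) and (Old, Old); Mixed NE: p = 0.25, q = 0.25

Work:
Check pure NE:
(New, New): (32, 32) - no unilateral deviation beneficial
(Old, Old): (8, 8) - no unilateral deviation beneficial
Mixed NE: P1 plays New with p = 0.25, P2 plays New with q = 0.25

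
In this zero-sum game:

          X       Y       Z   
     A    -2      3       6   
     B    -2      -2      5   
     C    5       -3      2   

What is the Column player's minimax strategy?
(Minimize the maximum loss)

Column should play Y, value = 3

Work:
Column player minimizes Row's maximum payoff:
Column X: max payoff to Row = 5
Column Y: max payoff to Row = 3
Column Z: max payoff to Row = 6
Minimum is 3, achieved by column Y.
Minimax strategy: Y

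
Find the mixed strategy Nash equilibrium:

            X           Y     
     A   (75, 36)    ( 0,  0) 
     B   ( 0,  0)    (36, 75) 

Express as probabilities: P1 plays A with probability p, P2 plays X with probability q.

p = 0.6757, q = 0.3243

Work:
Find probabilities that make opponent indifferent:
P2 chooses q to make P1 indifferent between A and B
P1 chooses p to make P2 indifferent between X and Y
Mixed NE: P1 plays (A: 0.6757, B: 0.3243), P2 plays (X: 0.3243, Y: 0.6757)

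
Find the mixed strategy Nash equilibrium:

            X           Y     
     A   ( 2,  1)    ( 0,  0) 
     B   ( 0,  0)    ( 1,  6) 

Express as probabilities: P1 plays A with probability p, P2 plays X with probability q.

p = 0.8571, q = 0.3333

Work:
Find probabilities that make opponent indifferent:
P2 chooses q to make P1 indifferent between A and B
P1 chooses p to make P2 indifferent between X and Y
Mixed NE: P1 plays (A: 0.8571, B: 0.1429), P2 plays (X: 0.3333, Y: 0.6667)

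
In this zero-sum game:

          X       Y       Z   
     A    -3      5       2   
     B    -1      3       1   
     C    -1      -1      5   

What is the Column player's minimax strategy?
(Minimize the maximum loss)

Column should play X, value = -1

Work:
Column player minimizes Row's maximum payoff:
Column X: max payoff to Row = -1
Column Y: max payoff to Row = 5
Column Z: max payoff to Row = 5
Minimum is -1, achieved by column X.
Minimax strategy: X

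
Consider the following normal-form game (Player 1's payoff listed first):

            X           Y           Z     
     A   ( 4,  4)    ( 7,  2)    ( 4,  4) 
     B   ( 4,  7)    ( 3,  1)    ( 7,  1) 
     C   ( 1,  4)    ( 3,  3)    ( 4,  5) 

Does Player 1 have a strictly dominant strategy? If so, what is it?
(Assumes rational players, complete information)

No strictly dominant strategy exists for Player 1

Work:
A strategy strictly dominates another if it gives a strictly higher payoff against every opponent action. Compare each pair of P1's strategies column-by-column:
  A vs B: [4 vs 4, 7 vs 3, 4 vs 7] → A does not strictly dominate B (column X: 4 ≤ 4)
  A vs C: [4 vs 1, 7 vs 3, 4 vs 4] → A does not strictly dominate C (column Z: 4 ≤ 4)
  B vs A: [4 vs 4, 3 vs 7, 7 vs 4] → B does not strictly dominate A (column X: 4 ≤ 4)
  B vs C: [4 vs 1, 3 vs 3, 7 vs 4] → B does not strictly dominate C (column Y: 3 ≤ 3)
  C vs A: [1 vs 4, 3 vs 7, 4 vs 4] → C does not strictly dominate A (column X: 1 ≤ 4)
  C vs B: [1 vs 4, 3 vs 3, 4 vs 7] → C does not strictly dominate B (column X: 1 ≤ 4)
No single strategy strictly dominates all others → no strictly dominant strategy.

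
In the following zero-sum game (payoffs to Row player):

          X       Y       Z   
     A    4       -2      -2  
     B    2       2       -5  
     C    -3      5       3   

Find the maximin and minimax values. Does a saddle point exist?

Maximin = -2, Minimax = 3, Saddle: False

Work:
Row minimums: [-2, -5, -3] → maximin = -2
Column maximums: [4, 5, 3] → minimax = 3
No saddle point (maximin ≠ minimax). Mixed strategy needed.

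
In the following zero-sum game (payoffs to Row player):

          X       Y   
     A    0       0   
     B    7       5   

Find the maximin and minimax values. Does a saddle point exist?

Maximin = 5, Minimax = 5, Saddle: True

Work:
Row minimums: [0, 5] → maximin = 5
Column maximums: [7, 5] → minimax = 5
Saddle point exists! Game value = 5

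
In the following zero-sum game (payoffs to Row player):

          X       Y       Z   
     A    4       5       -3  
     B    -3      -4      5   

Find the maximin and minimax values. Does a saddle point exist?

Maximin = -3, Minimax = 4, Saddle: False

Work:
Row minimums: [-3, -4] → maximin = -3
Column maximums: [4, 5, 5] → minimax = 4
No saddle point (maximin ≠ minimax). Mixed strategy needed.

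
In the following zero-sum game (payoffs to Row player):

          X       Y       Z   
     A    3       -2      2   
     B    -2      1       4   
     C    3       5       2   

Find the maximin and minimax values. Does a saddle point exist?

Maximin = 2, Minimax = 3, Saddle: False

Work:
Row minimums: [-2, -2, 2] → maximin = 2
Column maximums: [3, 5, 4] → minimax = 3
No saddle point (maximin ≠ minimax). Mixed strategy needed.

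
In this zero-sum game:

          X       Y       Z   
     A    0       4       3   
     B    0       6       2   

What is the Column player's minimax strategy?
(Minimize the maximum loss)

Column should play X, value = 0

Work:
Column player minimizes Row's maximum payoff:
Column X: max payoff to Row = 0
Column Y: max payoff to Row = 6
Column Z: max payoff to Row = 3
Minimum is 0, achieved by column X.
Minimax strategy: X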